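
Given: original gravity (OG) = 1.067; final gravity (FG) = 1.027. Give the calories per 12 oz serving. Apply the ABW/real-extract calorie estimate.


ABW = (OG−FG)·131.25·0.79/FG;  °P = 259 − 259/SG (for OG→OE and FG→AE);  RE = 0.1808·OE + 0.8192·AE;  Cal = (6.9·ABW + 4·(RE−0.1))·FG·3.55
ABW = (1.067 − 1.027)·131.25·0.79/1.027 = 4.0385
OE = 259 − 259/1.067 = 16.2634 °P
AE = 259 − 259/1.027 = 6.8092 °P
RE = 0.1808·16.2634 + 0.8192·6.8092 = 8.5185 °P
Cal = (6.9·4.0385 + 4·(8.5185−0.1))·1.027·3.55

224.3630 kcal


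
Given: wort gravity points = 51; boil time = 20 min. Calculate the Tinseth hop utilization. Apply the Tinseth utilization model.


U = 1.65·0.000125^(GP/1000) · (1 − e^(−0.04·t))/4.15
bigness = 1.65·0.000125^(51/1000) = 1.0433
boil_factor = (1 − e^(−0.04·20))/4.15 = 0.1327
U = 1.0433 · 0.1327

0.1384


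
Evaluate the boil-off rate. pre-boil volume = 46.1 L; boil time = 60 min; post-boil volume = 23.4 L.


rate = (V_pre − V_post) / (t_min/60)
rate = (46.1 − 23.4) / (60/60)

22.7000 L/hr


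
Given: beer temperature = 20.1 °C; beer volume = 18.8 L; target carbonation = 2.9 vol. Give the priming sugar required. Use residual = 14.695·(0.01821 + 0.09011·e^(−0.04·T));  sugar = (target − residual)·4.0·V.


residual = 14.695·(0.01821 + 0.09011·e^(−0.04·20.1)) = 0.8602
sugar = (2.9 − 0.8602)·4.0·18.8

153.3924 g


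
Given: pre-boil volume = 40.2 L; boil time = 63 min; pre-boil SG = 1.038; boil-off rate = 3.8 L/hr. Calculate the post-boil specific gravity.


V_post = V_pre − rate·(t/60);  SG_post = 1 + (SG_pre−1)·V_pre/V_post
V_post = 40.2 − 3.8·(63/60) = 36.2100
SG_post = 1 + (1.038 − 1)·40.2/36.2100

1.0422


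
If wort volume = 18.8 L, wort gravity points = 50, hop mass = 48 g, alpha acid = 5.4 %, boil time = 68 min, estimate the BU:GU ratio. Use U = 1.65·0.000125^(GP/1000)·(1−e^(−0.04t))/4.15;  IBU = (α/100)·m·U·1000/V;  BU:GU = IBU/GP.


U = 1.65·0.000125^(50/1000)·(1−e^(−0.04·68))/4.15 = 0.2370
IBU = (5.4/100)·48·0.2370·1000/18.8 = 32.6711
BU:GU = 32.6711/50

0.6534


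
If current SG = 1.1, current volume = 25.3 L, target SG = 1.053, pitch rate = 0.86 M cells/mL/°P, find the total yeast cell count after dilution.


V_w = V·((SG_c−1)/(SG_t−1)−1);  °P = 259 − 259/SG_t;  cells = rate·(V+V_w)·°P
V_w = 25.3·((1.1−1)/(1.053−1)−1) = 22.4358
V_final = 25.3 + 22.4358 = 47.7358
°P = 259 − 259/1.053 = 13.0361
cells = 0.86·47.7358·13.0361

535.1683 billion cells


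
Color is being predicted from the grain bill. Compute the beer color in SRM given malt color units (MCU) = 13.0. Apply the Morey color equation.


SRM = 1.4922 · MCU^0.6859
SRM = 1.4922 · 13.0^0.6859

8.6672 SRM


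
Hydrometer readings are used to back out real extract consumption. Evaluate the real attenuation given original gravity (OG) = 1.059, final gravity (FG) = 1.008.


AA = (OG−FG)/(OG−1)·100;  RA = AA·0.8192
AA = (1.059 − 1.008)/(1.059 − 1)·100 = 86.4407
RA = 86.4407·0.8192

70.8122 %


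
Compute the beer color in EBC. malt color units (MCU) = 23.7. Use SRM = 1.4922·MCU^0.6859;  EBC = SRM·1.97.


SRM = 1.4922·23.7^0.6859 = 13.0848
EBC = 13.0848·1.97

25.7770 EBC


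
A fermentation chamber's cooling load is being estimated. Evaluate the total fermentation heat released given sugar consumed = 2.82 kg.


Q = m_sugar · 590 kJ/kg
Q = 2.82 · 590

1663.8000 kJ


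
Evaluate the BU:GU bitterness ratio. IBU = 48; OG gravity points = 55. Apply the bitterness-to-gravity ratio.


BU:GU = IBU / OG_points
BU:GU = 48 / 55

0.8727


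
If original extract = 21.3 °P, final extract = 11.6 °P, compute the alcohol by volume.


SG = 259/(259 − P);  ABV = (OG − FG)·131.25
OG = 259/(259 − 21.3) = 1.0896
FG = 259/(259 − 11.6) = 1.0469
ABV = (1.0896 − 1.0469)·131.25

5.6071 % ABV


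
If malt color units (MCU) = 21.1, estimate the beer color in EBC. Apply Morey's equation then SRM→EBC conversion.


SRM = 1.4922·MCU^0.6859;  EBC = SRM·1.97
SRM = 1.4922·21.1^0.6859 = 12.0824
EBC = 12.0824·1.97

23.8023 EBC


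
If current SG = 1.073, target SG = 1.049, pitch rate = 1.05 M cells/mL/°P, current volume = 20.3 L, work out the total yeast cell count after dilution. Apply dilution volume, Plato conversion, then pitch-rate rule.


V_w = V·((SG_c−1)/(SG_t−1)−1);  °P = 259 − 259/SG_t;  cells = rate·(V+V_w)·°P
V_w = 20.3·((1.073−1)/(1.049−1)−1) = 9.9429
V_final = 20.3 + 9.9429 = 30.2429
°P = 259 − 259/1.049 = 12.0982
cells = 1.05·30.2429·12.0982

384.1780 billion cells


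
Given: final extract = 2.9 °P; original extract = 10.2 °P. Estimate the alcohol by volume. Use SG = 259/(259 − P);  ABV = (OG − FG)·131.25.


OG = 259/(259 − 10.2) = 1.0410
FG = 259/(259 − 2.9) = 1.0113
ABV = (1.0410 − 1.0113)·131.25

3.8946 % ABV


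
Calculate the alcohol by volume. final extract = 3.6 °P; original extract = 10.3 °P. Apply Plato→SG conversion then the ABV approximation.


SG = 259/(259 − P);  ABV = (OG − FG)·131.25
OG = 259/(259 − 10.3) = 1.0414
FG = 259/(259 − 3.6) = 1.0141
ABV = (1.0414 − 1.0141)·131.25

3.5857 % ABV


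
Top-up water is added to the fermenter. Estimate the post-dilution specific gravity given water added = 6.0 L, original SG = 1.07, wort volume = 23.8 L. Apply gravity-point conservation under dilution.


SG_new = 1 + (SG_old − 1)·V_old/(V_old + V_water)
pts = (1.07 − 1)·1000·23.8/(23.8 + 6.0) = 55.9060
SG_new = 1 + 55.9060/1000

1.0559


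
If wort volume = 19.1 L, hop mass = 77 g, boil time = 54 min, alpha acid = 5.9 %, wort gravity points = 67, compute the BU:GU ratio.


U = 1.65·0.000125^(GP/1000)·(1−e^(−0.04t))/4.15;  IBU = (α/100)·m·U·1000/V;  BU:GU = IBU/GP
U = 1.65·0.000125^(67/1000)·(1−e^(−0.04·54))/4.15 = 0.1926
IBU = (5.9/100)·77·0.1926·1000/19.1 = 45.8165
BU:GU = 45.8165/67

0.6838


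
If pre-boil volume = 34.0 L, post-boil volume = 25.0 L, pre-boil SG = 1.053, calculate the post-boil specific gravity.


SG_post = 1 + (SG_pre − 1)·V_pre/V_post
pts_pre = (1.053 − 1)·1000 = 53.0000
pts_post = 53.0000·34.0/25.0 = 72.0800
SG_post = 1 + 72.0800/1000

1.0721


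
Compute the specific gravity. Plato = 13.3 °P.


SG = 259/(259 − P)
SG = 259/(259 − 13.3)

1.0541


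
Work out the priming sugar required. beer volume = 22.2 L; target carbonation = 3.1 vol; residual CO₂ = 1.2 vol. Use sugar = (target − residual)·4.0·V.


sugar = (3.1 − 1.2)·4.0·22.2

168.7200 g


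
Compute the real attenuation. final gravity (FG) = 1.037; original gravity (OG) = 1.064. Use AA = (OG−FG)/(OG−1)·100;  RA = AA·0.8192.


AA = (1.064 − 1.037)/(1.064 − 1)·100 = 42.1875
RA = 42.1875·0.8192

34.5600 %


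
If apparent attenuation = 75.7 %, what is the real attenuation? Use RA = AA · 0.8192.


RA = 75.7 · 0.8192

62.0134 %


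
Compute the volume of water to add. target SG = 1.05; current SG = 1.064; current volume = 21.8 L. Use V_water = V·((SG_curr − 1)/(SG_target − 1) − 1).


V_water = 21.8·((1.064 − 1)/(1.05 − 1) − 1)

6.1040 L


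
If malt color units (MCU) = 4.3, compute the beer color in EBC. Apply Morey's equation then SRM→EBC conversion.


SRM = 1.4922·MCU^0.6859;  EBC = SRM·1.97
SRM = 1.4922·4.3^0.6859 = 4.0581
EBC = 4.0581·1.97

7.9945 EBC


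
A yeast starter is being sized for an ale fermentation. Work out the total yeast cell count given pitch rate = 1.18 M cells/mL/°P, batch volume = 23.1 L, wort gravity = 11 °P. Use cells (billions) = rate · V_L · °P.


cells = 1.18 · 23.1 · 11

299.8380 billion cells


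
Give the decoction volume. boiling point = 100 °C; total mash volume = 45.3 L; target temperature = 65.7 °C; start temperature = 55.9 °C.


V_dec = V_total·(T_target − T_start)/(T_boil − T_start)
V_dec = 45.3·(65.7 − 55.9)/(100 − 55.9)

10.0667 L


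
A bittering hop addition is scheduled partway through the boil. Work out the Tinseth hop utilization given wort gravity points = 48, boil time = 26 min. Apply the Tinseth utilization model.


U = 1.65·0.000125^(GP/1000) · (1 − e^(−0.04·t))/4.15
bigness = 1.65·0.000125^(48/1000) = 1.0719
boil_factor = (1 − e^(−0.04·26))/4.15 = 0.1558
U = 1.0719 · 0.1558

0.1670


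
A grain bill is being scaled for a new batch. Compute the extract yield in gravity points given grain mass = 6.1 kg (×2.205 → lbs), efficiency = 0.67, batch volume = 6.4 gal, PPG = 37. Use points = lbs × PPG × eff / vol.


lbs = 6.1 × 2.205 = 13.4505
points = 13.4505 × 37 × 0.67 / 6.4

52.0997 points


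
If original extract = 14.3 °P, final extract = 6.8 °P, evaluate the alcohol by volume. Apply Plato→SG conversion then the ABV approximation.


SG = 259/(259 − P);  ABV = (OG − FG)·131.25
OG = 259/(259 − 14.3) = 1.0584
FG = 259/(259 − 6.8) = 1.0270
ABV = (1.0584 − 1.0270)·131.25

4.1312 % ABV


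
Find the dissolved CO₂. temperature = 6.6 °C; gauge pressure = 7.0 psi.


vols = (P + 14.695)·(0.01821 + 0.09011·e^(−0.04·T))
vols = (7.0 + 14.695)·(0.01821 + 0.09011·e^(−0.04·6.6))

1.8964 volumes


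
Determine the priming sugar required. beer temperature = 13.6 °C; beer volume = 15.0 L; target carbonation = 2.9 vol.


residual = 14.695·(0.01821 + 0.09011·e^(−0.04·T));  sugar = (target − residual)·4.0·V
residual = 14.695·(0.01821 + 0.09011·e^(−0.04·13.6)) = 1.0362
sugar = (2.9 − 1.0362)·4.0·15.0

111.8297 g


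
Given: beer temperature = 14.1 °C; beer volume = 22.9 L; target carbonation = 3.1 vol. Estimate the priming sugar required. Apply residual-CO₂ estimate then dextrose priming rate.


residual = 14.695·(0.01821 + 0.09011·e^(−0.04·T));  sugar = (target − residual)·4.0·V
residual = 14.695·(0.01821 + 0.09011·e^(−0.04·14.1)) = 1.0210
sugar = (3.1 − 1.0210)·4.0·22.9

190.4408 g


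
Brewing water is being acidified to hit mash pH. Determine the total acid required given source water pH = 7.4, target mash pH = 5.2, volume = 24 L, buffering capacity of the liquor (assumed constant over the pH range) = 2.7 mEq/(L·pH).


acid = buffering capacity · (pH_source − pH_target) · V
acid = 2.7 · (7.4 − 5.2) · 24

142.5600 mEq


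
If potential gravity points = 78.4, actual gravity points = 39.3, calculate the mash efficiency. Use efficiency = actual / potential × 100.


efficiency = 39.3 / 78.4 × 100

50.1276 %


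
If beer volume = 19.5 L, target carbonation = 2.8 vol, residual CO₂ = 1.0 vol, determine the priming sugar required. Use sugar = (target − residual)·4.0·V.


sugar = (2.8 − 1.0)·4.0·19.5

140.4000 g


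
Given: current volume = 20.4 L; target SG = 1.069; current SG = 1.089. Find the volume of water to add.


V_water = V·((SG_curr − 1)/(SG_target − 1) − 1)
V_water = 20.4·((1.089 − 1)/(1.069 − 1) − 1)

5.9130 L


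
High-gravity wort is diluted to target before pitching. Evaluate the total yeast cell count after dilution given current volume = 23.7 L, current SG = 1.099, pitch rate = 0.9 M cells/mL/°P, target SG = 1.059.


V_w = V·((SG_c−1)/(SG_t−1)−1);  °P = 259 − 259/SG_t;  cells = rate·(V+V_w)·°P
V_w = 23.7·((1.099−1)/(1.059−1)−1) = 16.0678
V_final = 23.7 + 16.0678 = 39.7678
°P = 259 − 259/1.059 = 14.4297
cells = 0.9·39.7678·14.4297

516.4519 billion cells


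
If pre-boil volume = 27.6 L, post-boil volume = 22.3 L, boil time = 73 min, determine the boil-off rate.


rate = (V_pre − V_post) / (t_min/60)
rate = (27.6 − 22.3) / (73/60)

4.3562 L/hr


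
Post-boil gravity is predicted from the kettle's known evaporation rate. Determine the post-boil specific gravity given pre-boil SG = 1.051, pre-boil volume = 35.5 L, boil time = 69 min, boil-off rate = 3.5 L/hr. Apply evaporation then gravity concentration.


V_post = V_pre − rate·(t/60);  SG_post = 1 + (SG_pre−1)·V_pre/V_post
V_post = 35.5 − 3.5·(69/60) = 31.4750
SG_post = 1 + (1.051 − 1)·35.5/31.4750

1.0575


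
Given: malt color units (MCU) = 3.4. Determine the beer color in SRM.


SRM = 1.4922 · MCU^0.6859
SRM = 1.4922 · 3.4^0.6859

3.4544 SRM


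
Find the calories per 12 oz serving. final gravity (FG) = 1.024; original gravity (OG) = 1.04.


ABW = (OG−FG)·131.25·0.79/FG;  °P = 259 − 259/SG (for OG→OE and FG→AE);  RE = 0.1808·OE + 0.8192·AE;  Cal = (6.9·ABW + 4·(RE−0.1))·FG·3.55
ABW = (1.04 − 1.024)·131.25·0.79/1.024 = 1.6201
OE = 259 − 259/1.04 = 9.9615 °P
AE = 259 − 259/1.024 = 6.0703 °P
RE = 0.1808·9.9615 + 0.8192·6.0703 = 6.7738 °P
Cal = (6.9·1.6201 + 4·(6.7738−0.1))·1.024·3.55

137.6803 kcal


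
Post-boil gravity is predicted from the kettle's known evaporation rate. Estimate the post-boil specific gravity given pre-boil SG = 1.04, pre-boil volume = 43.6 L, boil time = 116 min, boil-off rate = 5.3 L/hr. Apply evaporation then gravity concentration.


V_post = V_pre − rate·(t/60);  SG_post = 1 + (SG_pre−1)·V_pre/V_post
V_post = 43.6 − 5.3·(116/60) = 33.3533
SG_post = 1 + (1.04 − 1)·43.6/33.3533

1.0523


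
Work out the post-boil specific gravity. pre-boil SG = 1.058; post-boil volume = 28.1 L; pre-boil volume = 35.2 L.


SG_post = 1 + (SG_pre − 1)·V_pre/V_post
pts_pre = (1.058 − 1)·1000 = 58.0000
pts_post = 58.0000·35.2/28.1 = 72.6548
SG_post = 1 + 72.6548/1000

1.0727


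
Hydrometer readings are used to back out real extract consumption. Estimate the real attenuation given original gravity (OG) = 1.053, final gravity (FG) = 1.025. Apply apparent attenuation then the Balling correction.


AA = (OG−FG)/(OG−1)·100;  RA = AA·0.8192
AA = (1.053 − 1.025)/(1.053 − 1)·100 = 52.8302
RA = 52.8302·0.8192

43.2785 %


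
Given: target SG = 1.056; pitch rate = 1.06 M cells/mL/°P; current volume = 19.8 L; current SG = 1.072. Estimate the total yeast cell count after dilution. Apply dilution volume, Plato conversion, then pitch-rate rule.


V_w = V·((SG_c−1)/(SG_t−1)−1);  °P = 259 − 259/SG_t;  cells = rate·(V+V_w)·°P
V_w = 19.8·((1.072−1)/(1.056−1)−1) = 5.6571
V_final = 19.8 + 5.6571 = 25.4571
°P = 259 − 259/1.056 = 13.7348
cells = 1.06·25.4571·13.7348

370.6290 billion cells


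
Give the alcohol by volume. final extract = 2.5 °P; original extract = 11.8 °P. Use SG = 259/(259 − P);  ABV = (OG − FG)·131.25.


OG = 259/(259 − 11.8) = 1.0477
FG = 259/(259 − 2.5) = 1.0097
ABV = (1.0477 − 1.0097)·131.25

4.9859 % ABV


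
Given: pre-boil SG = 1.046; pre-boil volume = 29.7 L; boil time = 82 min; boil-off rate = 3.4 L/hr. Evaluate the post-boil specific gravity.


V_post = V_pre − rate·(t/60);  SG_post = 1 + (SG_pre−1)·V_pre/V_post
V_post = 29.7 − 3.4·(82/60) = 25.0533
SG_post = 1 + (1.046 − 1)·29.7/25.0533

1.0545


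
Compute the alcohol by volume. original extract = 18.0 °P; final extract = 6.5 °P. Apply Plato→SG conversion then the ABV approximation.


SG = 259/(259 − P);  ABV = (OG − FG)·131.25
OG = 259/(259 − 18.0) = 1.0747
FG = 259/(259 − 6.5) = 1.0257
ABV = (1.0747 − 1.0257)·131.25

6.4242 % ABV


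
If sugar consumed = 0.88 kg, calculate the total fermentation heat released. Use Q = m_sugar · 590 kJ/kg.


Q = 0.88 · 590

519.2000 kJ


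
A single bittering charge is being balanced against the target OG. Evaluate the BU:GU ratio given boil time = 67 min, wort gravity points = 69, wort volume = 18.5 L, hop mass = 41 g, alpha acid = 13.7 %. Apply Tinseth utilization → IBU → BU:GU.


U = 1.65·0.000125^(GP/1000)·(1−e^(−0.04t))/4.15;  IBU = (α/100)·m·U·1000/V;  BU:GU = IBU/GP
U = 1.65·0.000125^(69/1000)·(1−e^(−0.04·67))/4.15 = 0.1992
IBU = (13.7/100)·41·0.1992·1000/18.5 = 60.4796
BU:GU = 60.4796/69

0.8765


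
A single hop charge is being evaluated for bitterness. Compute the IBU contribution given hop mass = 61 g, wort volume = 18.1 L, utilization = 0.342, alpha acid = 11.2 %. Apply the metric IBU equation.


IBU = (α/100)·mass·U·1000 / V
IBU = (11.2/100)·61·0.342·1000 / 18.1

129.0908 IBU


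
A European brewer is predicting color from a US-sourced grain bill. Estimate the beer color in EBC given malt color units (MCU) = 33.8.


SRM = 1.4922·MCU^0.6859;  EBC = SRM·1.97
SRM = 1.4922·33.8^0.6859 = 16.6921
EBC = 16.6921·1.97

32.8834 EBC


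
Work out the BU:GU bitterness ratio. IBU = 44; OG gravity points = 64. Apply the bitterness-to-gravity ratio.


BU:GU = IBU / OG_points
BU:GU = 44 / 64

0.6875


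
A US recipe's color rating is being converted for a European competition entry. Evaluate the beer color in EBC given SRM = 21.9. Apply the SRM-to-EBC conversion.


EBC = SRM · 1.97
EBC = 21.9 · 1.97

43.1430 EBC


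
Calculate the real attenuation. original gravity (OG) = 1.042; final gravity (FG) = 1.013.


AA = (OG−FG)/(OG−1)·100;  RA = AA·0.8192
AA = (1.042 − 1.013)/(1.042 − 1)·100 = 69.0476
RA = 69.0476·0.8192

56.5638 %


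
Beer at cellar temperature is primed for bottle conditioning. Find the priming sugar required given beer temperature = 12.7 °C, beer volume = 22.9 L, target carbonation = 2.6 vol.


residual = 14.695·(0.01821 + 0.09011·e^(−0.04·T));  sugar = (target − residual)·4.0·V
residual = 14.695·(0.01821 + 0.09011·e^(−0.04·12.7)) = 1.0643
sugar = (2.6 − 1.0643)·4.0·22.9

140.6661 g


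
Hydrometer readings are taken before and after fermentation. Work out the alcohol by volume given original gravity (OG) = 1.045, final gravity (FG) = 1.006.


ABV = (OG − FG) · 131.25
ABV = (1.045 − 1.006) · 131.25

5.1187 % ABV


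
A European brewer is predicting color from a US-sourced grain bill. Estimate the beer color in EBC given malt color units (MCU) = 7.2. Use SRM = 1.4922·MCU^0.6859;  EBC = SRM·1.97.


SRM = 1.4922·7.2^0.6859 = 5.7792
EBC = 5.7792·1.97

11.3851 EBC


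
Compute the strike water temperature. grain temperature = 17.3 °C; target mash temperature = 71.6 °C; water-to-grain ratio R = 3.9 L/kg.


T_strike = (0.41/R)·(T_mash − T_grain) + T_mash
T_strike = (0.41/3.9)·(71.6 − 17.3) + 71.6

77.3085 °C


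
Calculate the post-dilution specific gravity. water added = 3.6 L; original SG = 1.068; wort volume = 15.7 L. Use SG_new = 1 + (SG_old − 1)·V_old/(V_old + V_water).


pts = (1.068 − 1)·1000·15.7/(15.7 + 3.6) = 55.3161
SG_new = 1 + 55.3161/1000

1.0553


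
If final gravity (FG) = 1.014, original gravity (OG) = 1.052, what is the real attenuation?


AA = (OG−FG)/(OG−1)·100;  RA = AA·0.8192
AA = (1.052 − 1.014)/(1.052 − 1)·100 = 73.0769
RA = 73.0769·0.8192

59.8646 %


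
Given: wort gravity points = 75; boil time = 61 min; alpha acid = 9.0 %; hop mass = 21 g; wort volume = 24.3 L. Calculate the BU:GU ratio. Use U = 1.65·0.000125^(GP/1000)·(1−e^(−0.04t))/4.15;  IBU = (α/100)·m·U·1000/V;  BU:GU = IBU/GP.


U = 1.65·0.000125^(75/1000)·(1−e^(−0.04·61))/4.15 = 0.1850
IBU = (9.0/100)·21·0.1850·1000/24.3 = 14.3865
BU:GU = 14.3865/75

0.1918


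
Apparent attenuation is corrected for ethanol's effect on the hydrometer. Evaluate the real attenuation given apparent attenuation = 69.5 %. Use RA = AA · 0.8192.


RA = 69.5 · 0.8192

56.9344 %


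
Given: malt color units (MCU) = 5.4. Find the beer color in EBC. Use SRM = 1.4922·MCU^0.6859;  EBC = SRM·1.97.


SRM = 1.4922·5.4^0.6859 = 4.7443
EBC = 4.7443·1.97

9.3464 EBC


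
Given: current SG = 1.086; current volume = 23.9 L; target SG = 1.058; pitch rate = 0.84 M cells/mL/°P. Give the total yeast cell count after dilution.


V_w = V·((SG_c−1)/(SG_t−1)−1);  °P = 259 − 259/SG_t;  cells = rate·(V+V_w)·°P
V_w = 23.9·((1.086−1)/(1.058−1)−1) = 11.5379
V_final = 23.9 + 11.5379 = 35.4379
°P = 259 − 259/1.058 = 14.1985
cells = 0.84·35.4379·14.1985

422.6586 billion cells


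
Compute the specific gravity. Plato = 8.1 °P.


SG = 259/(259 − P)
SG = 259/(259 − 8.1)

1.0323


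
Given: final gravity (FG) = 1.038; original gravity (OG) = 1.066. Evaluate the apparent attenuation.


AA = (OG − FG)/(OG − 1) · 100
AA = (1.066 − 1.038)/(1.066 − 1) · 100

42.4242 %


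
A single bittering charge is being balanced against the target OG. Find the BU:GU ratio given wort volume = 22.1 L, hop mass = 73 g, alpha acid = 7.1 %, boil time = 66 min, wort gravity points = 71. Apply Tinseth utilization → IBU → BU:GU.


U = 1.65·0.000125^(GP/1000)·(1−e^(−0.04t))/4.15;  IBU = (α/100)·m·U·1000/V;  BU:GU = IBU/GP
U = 1.65·0.000125^(71/1000)·(1−e^(−0.04·66))/4.15 = 0.1951
IBU = (7.1/100)·73·0.1951·1000/22.1 = 45.7459
BU:GU = 45.7459/71

0.6443


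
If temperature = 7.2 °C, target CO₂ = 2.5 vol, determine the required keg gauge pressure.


psi = vols/(0.01821 + 0.09011·e^(−0.04·T)) − 14.695
psi = 2.5/(0.01821 + 0.09011·e^(−0.04·7.2)) − 14.695

14.4524 psi


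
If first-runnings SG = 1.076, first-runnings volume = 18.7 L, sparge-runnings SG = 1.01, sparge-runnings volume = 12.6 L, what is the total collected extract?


total = Σ (SG_i − 1)·1000·V_i
first = (1.076 − 1)·1000·18.7 = 1421.2000
sparge = (1.01 − 1)·1000·12.6 = 126.0000
total = 1421.2000 + 126.0000

1547.2000 gravity·L


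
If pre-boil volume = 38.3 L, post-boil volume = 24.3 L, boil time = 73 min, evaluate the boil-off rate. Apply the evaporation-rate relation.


rate = (V_pre − V_post) / (t_min/60)
rate = (38.3 − 24.3) / (73/60)

11.5068 L/hr


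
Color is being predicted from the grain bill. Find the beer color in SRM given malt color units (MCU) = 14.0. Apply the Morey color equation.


SRM = 1.4922 · MCU^0.6859
SRM = 1.4922 · 14.0^0.6859

9.1192 SRM


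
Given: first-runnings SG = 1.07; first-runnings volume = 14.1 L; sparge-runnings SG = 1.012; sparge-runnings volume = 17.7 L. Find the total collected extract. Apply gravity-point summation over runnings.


total = Σ (SG_i − 1)·1000·V_i
first = (1.07 − 1)·1000·14.1 = 987.0000
sparge = (1.012 − 1)·1000·17.7 = 212.4000
total = 987.0000 + 212.4000

1199.4000 gravity·L


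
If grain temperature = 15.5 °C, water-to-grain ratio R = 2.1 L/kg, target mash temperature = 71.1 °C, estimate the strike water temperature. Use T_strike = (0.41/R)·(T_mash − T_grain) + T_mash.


T_strike = (0.41/2.1)·(71.1 − 15.5) + 71.1

81.9552 °C


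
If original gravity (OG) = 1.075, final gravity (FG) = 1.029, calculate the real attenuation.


AA = (OG−FG)/(OG−1)·100;  RA = AA·0.8192
AA = (1.075 − 1.029)/(1.075 − 1)·100 = 61.3333
RA = 61.3333·0.8192

50.2443 %


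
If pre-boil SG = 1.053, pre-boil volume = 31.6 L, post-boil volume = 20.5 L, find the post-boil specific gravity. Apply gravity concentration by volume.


SG_post = 1 + (SG_pre − 1)·V_pre/V_post
pts_pre = (1.053 − 1)·1000 = 53.0000
pts_post = 53.0000·31.6/20.5 = 81.6976
SG_post = 1 + 81.6976/1000

1.0817


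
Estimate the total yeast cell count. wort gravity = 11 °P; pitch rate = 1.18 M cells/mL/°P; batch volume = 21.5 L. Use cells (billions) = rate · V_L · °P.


cells = 1.18 · 21.5 · 11

279.0700 billion cells


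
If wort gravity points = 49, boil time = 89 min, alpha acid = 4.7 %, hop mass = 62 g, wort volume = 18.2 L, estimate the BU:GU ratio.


U = 1.65·0.000125^(GP/1000)·(1−e^(−0.04t))/4.15;  IBU = (α/100)·m·U·1000/V;  BU:GU = IBU/GP
U = 1.65·0.000125^(49/1000)·(1−e^(−0.04·89))/4.15 = 0.2487
IBU = (4.7/100)·62·0.2487·1000/18.2 = 39.8174
BU:GU = 39.8174/49

0.8126


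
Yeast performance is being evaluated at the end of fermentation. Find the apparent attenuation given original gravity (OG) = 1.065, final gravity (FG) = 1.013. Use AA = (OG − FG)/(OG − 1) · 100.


AA = (1.065 − 1.013)/(1.065 − 1) · 100

80.0000 %


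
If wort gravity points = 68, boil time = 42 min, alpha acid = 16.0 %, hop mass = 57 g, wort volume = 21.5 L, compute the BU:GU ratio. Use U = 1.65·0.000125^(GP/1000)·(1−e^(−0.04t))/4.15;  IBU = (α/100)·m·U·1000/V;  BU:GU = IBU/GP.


U = 1.65·0.000125^(68/1000)·(1−e^(−0.04·42))/4.15 = 0.1756
IBU = (16.0/100)·57·0.1756·1000/21.5 = 74.4744
BU:GU = 74.4744/68

1.0952


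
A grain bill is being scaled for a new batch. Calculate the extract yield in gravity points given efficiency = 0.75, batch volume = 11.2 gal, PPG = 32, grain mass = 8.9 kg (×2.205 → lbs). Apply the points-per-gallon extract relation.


points = lbs × PPG × eff / vol
lbs = 8.9 × 2.205 = 19.6245
points = 19.6245 × 32 × 0.75 / 11.2

42.0525 points


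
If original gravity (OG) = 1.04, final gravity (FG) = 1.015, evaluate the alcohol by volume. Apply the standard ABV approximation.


ABV = (OG − FG) · 131.25
ABV = (1.04 − 1.015) · 131.25

3.2813 % ABV


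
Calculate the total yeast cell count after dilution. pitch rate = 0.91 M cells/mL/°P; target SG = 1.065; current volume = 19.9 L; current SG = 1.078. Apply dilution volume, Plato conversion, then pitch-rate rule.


V_w = V·((SG_c−1)/(SG_t−1)−1);  °P = 259 − 259/SG_t;  cells = rate·(V+V_w)·°P
V_w = 19.9·((1.078−1)/(1.065−1)−1) = 3.9800
V_final = 19.9 + 3.9800 = 23.8800
°P = 259 − 259/1.065 = 15.8075
cells = 0.91·23.8800·15.8075

343.5099 billion cells


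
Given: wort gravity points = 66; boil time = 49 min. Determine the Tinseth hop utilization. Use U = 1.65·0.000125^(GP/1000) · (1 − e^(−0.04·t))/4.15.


bigness = 1.65·0.000125^(66/1000) = 0.9118
boil_factor = (1 − e^(−0.04·49))/4.15 = 0.2070
U = 0.9118 · 0.2070

0.1888


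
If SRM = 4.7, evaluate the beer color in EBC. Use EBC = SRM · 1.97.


EBC = 4.7 · 1.97

9.2590 EBC


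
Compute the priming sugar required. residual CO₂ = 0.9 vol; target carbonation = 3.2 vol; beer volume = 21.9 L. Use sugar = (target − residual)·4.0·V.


sugar = (3.2 − 0.9)·4.0·21.9

201.4800 g


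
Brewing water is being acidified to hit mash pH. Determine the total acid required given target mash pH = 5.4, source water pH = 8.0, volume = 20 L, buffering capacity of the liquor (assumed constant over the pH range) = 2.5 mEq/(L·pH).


acid = buffering capacity · (pH_source − pH_target) · V
acid = 2.5 · (8.0 − 5.4) · 20

130.0000 mEq


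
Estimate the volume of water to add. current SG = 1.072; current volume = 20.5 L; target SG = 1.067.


V_water = V·((SG_curr − 1)/(SG_target − 1) − 1)
V_water = 20.5·((1.072 − 1)/(1.067 − 1) − 1)

1.5299 L


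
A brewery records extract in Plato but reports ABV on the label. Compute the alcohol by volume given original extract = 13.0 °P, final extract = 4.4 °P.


SG = 259/(259 − P);  ABV = (OG − FG)·131.25
OG = 259/(259 − 13.0) = 1.0528
FG = 259/(259 − 4.4) = 1.0173
ABV = (1.0528 − 1.0173)·131.25

4.6677 % ABV


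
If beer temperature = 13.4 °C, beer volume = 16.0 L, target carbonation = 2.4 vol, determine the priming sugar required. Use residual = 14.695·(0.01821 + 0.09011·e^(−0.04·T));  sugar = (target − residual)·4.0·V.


residual = 14.695·(0.01821 + 0.09011·e^(−0.04·13.4)) = 1.0423
sugar = (2.4 − 1.0423)·4.0·16.0

86.8900 g


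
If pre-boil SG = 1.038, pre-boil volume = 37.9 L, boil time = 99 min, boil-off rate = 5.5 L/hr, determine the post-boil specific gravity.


V_post = V_pre − rate·(t/60);  SG_post = 1 + (SG_pre−1)·V_pre/V_post
V_post = 37.9 − 5.5·(99/60) = 28.8250
SG_post = 1 + (1.038 − 1)·37.9/28.8250

1.0500


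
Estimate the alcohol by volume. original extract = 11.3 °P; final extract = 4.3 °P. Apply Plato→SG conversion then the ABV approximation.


SG = 259/(259 − P);  ABV = (OG − FG)·131.25
OG = 259/(259 − 11.3) = 1.0456
FG = 259/(259 − 4.3) = 1.0169
ABV = (1.0456 − 1.0169)·131.25

3.7717 % ABV


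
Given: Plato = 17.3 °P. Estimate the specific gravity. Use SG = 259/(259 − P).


SG = 259/(259 − 17.3)

1.0716


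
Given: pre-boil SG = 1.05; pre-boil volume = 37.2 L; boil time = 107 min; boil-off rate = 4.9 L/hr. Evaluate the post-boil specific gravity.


V_post = V_pre − rate·(t/60);  SG_post = 1 + (SG_pre−1)·V_pre/V_post
V_post = 37.2 − 4.9·(107/60) = 28.4617
SG_post = 1 + (1.05 − 1)·37.2/28.4617

1.0654


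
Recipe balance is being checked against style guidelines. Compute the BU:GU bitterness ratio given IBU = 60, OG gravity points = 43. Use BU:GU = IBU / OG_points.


BU:GU = 60 / 43

1.3953


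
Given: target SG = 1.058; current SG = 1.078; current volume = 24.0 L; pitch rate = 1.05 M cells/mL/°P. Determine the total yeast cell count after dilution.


V_w = V·((SG_c−1)/(SG_t−1)−1);  °P = 259 − 259/SG_t;  cells = rate·(V+V_w)·°P
V_w = 24.0·((1.078−1)/(1.058−1)−1) = 8.2759
V_final = 24.0 + 8.2759 = 32.2759
°P = 259 − 259/1.058 = 14.1985
cells = 1.05·32.2759·14.1985

481.1819 billion cells


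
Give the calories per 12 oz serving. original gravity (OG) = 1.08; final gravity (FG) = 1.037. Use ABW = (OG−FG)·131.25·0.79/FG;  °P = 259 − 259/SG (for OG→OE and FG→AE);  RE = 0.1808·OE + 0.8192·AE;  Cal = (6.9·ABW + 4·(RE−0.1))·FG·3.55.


ABW = (1.08 − 1.037)·131.25·0.79/1.037 = 4.2995
OE = 259 − 259/1.08 = 19.1852 °P
AE = 259 − 259/1.037 = 9.2411 °P
RE = 0.1808·19.1852 + 0.8192·9.2411 = 11.0390 °P
Cal = (6.9·4.2995 + 4·(11.0390−0.1))·1.037·3.55

270.2933 kcal


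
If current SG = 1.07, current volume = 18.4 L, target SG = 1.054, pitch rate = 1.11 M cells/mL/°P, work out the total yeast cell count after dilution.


V_w = V·((SG_c−1)/(SG_t−1)−1);  °P = 259 − 259/SG_t;  cells = rate·(V+V_w)·°P
V_w = 18.4·((1.07−1)/(1.054−1)−1) = 5.4519
V_final = 18.4 + 5.4519 = 23.8519
°P = 259 − 259/1.054 = 13.2694
cells = 1.11·23.8519·13.2694

351.3161 billion cells


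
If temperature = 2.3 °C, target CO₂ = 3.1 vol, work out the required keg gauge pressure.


psi = vols/(0.01821 + 0.09011·e^(−0.04·T)) − 14.695
psi = 3.1/(0.01821 + 0.09011·e^(−0.04·2.3)) − 14.695

16.1816 psi


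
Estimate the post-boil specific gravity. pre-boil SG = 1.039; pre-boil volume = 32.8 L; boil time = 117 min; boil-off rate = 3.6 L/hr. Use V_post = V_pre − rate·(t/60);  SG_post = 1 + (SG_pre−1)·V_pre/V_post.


V_post = 32.8 − 3.6·(117/60) = 25.7800
SG_post = 1 + (1.039 − 1)·32.8/25.7800

1.0496


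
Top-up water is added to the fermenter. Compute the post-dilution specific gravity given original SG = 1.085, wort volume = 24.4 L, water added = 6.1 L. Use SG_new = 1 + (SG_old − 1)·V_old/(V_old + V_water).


pts = (1.085 − 1)·1000·24.4/(24.4 + 6.1) = 68.0000
SG_new = 1 + 68.0000/1000

1.0680


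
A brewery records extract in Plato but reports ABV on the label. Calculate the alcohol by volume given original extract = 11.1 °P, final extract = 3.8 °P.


SG = 259/(259 − P);  ABV = (OG − FG)·131.25
OG = 259/(259 − 11.1) = 1.0448
FG = 259/(259 − 3.8) = 1.0149
ABV = (1.0448 − 1.0149)·131.25

3.9225 % ABV


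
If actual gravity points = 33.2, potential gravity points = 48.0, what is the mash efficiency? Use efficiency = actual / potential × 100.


efficiency = 33.2 / 48.0 × 100

69.1667 %


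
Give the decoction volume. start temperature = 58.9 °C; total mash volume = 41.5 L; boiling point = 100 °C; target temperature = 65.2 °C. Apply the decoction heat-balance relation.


V_dec = V_total·(T_target − T_start)/(T_boil − T_start)
V_dec = 41.5·(65.2 − 58.9)/(100 − 58.9)

6.3613 L


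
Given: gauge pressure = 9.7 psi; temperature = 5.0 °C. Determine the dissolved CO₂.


vols = (P + 14.695)·(0.01821 + 0.09011·e^(−0.04·T))
vols = (9.7 + 14.695)·(0.01821 + 0.09011·e^(−0.04·5.0))

2.2440 volumes


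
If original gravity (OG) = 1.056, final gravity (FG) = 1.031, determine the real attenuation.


AA = (OG−FG)/(OG−1)·100;  RA = AA·0.8192
AA = (1.056 − 1.031)/(1.056 − 1)·100 = 44.6429
RA = 44.6429·0.8192

36.5714 %


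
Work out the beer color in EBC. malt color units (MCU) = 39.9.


SRM = 1.4922·MCU^0.6859;  EBC = SRM·1.97
SRM = 1.4922·39.9^0.6859 = 18.7040
EBC = 18.7040·1.97

36.8469 EBC


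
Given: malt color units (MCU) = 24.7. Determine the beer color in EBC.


SRM = 1.4922·MCU^0.6859;  EBC = SRM·1.97
SRM = 1.4922·24.7^0.6859 = 13.4610
EBC = 13.4610·1.97

26.5182 EBC


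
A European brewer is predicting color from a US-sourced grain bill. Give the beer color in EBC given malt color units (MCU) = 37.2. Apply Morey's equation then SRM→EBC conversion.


SRM = 1.4922·MCU^0.6859;  EBC = SRM·1.97
SRM = 1.4922·37.2^0.6859 = 17.8264
EBC = 17.8264·1.97

35.1179 EBC


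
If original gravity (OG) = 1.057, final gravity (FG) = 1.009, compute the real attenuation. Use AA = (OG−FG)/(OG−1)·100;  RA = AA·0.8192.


AA = (1.057 − 1.009)/(1.057 − 1)·100 = 84.2105
RA = 84.2105·0.8192

68.9853 %


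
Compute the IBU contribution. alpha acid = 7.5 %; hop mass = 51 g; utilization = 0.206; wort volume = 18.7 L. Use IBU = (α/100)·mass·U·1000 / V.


IBU = (7.5/100)·51·0.206·1000 / 18.7

42.1364 IBU


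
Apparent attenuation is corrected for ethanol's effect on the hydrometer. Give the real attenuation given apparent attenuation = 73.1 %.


RA = AA · 0.8192
RA = 73.1 · 0.8192

59.8835 %


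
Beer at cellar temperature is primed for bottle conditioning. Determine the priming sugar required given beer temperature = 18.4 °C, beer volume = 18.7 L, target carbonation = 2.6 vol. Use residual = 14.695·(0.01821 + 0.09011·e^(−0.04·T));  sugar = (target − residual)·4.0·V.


residual = 14.695·(0.01821 + 0.09011·e^(−0.04·18.4)) = 0.9019
sugar = (2.6 − 0.9019)·4.0·18.7

127.0174 g


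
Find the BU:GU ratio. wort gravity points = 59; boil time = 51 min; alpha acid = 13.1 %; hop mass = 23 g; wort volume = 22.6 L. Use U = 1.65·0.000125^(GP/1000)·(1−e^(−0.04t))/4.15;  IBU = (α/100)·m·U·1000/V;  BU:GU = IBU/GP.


U = 1.65·0.000125^(59/1000)·(1−e^(−0.04·51))/4.15 = 0.2035
IBU = (13.1/100)·23·0.2035·1000/22.6 = 27.1362
BU:GU = 27.1362/59

0.4599


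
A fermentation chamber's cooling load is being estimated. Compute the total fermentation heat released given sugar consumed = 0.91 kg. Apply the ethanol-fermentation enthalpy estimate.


Q = m_sugar · 590 kJ/kg
Q = 0.91 · 590

536.9000 kJ


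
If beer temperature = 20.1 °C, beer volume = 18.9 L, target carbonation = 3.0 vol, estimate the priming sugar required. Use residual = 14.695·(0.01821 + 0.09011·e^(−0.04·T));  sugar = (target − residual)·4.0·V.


residual = 14.695·(0.01821 + 0.09011·e^(−0.04·20.1)) = 0.8602
sugar = (3.0 − 0.8602)·4.0·18.9

161.7683 g


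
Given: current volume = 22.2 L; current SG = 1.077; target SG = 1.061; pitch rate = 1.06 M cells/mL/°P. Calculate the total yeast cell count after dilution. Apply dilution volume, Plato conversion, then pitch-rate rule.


V_w = V·((SG_c−1)/(SG_t−1)−1);  °P = 259 − 259/SG_t;  cells = rate·(V+V_w)·°P
V_w = 22.2·((1.077−1)/(1.061−1)−1) = 5.8230
V_final = 22.2 + 5.8230 = 28.0230
°P = 259 − 259/1.061 = 14.8907
cells = 1.06·28.0230·14.8907

442.3173 billion cells


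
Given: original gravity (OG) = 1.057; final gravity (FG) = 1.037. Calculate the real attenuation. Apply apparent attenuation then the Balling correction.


AA = (OG−FG)/(OG−1)·100;  RA = AA·0.8192
AA = (1.057 − 1.037)/(1.057 − 1)·100 = 35.0877
RA = 35.0877·0.8192

28.7439 %


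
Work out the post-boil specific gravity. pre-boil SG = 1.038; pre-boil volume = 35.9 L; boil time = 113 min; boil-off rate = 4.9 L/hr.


V_post = V_pre − rate·(t/60);  SG_post = 1 + (SG_pre−1)·V_pre/V_post
V_post = 35.9 − 4.9·(113/60) = 26.6717
SG_post = 1 + (1.038 − 1)·35.9/26.6717

1.0511


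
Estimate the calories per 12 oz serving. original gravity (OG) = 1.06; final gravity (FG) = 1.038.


ABW = (OG−FG)·131.25·0.79/FG;  °P = 259 − 259/SG (for OG→OE and FG→AE);  RE = 0.1808·OE + 0.8192·AE;  Cal = (6.9·ABW + 4·(RE−0.1))·FG·3.55
ABW = (1.06 − 1.038)·131.25·0.79/1.038 = 2.1976
OE = 259 − 259/1.06 = 14.6604 °P
AE = 259 − 259/1.038 = 9.4817 °P
RE = 0.1808·14.6604 + 0.8192·9.4817 = 10.4180 °P
Cal = (6.9·2.1976 + 4·(10.4180−0.1))·1.038·3.55

207.9594 kcal


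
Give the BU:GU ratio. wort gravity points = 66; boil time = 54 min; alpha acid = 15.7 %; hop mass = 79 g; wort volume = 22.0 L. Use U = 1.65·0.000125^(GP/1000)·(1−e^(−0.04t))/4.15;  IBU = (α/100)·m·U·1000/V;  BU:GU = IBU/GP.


U = 1.65·0.000125^(66/1000)·(1−e^(−0.04·54))/4.15 = 0.1944
IBU = (15.7/100)·79·0.1944·1000/22.0 = 109.5771
BU:GU = 109.5771/66

1.6603


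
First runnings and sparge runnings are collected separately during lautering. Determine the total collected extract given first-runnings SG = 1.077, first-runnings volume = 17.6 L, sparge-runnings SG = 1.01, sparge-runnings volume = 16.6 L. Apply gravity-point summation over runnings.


total = Σ (SG_i − 1)·1000·V_i
first = (1.077 − 1)·1000·17.6 = 1355.2000
sparge = (1.01 − 1)·1000·16.6 = 166.0000
total = 1355.2000 + 166.0000

1521.2000 gravity·L


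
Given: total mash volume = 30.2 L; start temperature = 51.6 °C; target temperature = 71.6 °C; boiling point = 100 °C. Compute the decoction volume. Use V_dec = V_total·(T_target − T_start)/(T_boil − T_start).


V_dec = 30.2·(71.6 − 51.6)/(100 − 51.6)

12.4793 L


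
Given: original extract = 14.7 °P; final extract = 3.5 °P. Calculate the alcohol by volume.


SG = 259/(259 − P);  ABV = (OG − FG)·131.25
OG = 259/(259 − 14.7) = 1.0602
FG = 259/(259 − 3.5) = 1.0137
ABV = (1.0602 − 1.0137)·131.25

6.0996 % ABV


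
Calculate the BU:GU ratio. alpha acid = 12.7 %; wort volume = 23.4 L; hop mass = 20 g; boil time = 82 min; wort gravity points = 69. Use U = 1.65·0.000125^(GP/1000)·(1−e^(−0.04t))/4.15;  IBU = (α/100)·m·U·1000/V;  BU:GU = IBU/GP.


U = 1.65·0.000125^(69/1000)·(1−e^(−0.04·82))/4.15 = 0.2058
IBU = (12.7/100)·20·0.2058·1000/23.4 = 22.3400
BU:GU = 22.3400/69

0.3238


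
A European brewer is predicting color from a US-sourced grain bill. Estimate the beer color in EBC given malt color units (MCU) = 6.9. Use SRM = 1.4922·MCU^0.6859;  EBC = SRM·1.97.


SRM = 1.4922·6.9^0.6859 = 5.6130
EBC = 5.6130·1.97

11.0576 EBC


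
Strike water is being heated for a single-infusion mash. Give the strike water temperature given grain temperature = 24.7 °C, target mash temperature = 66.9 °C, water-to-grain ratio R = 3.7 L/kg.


T_strike = (0.41/R)·(T_mash − T_grain) + T_mash
T_strike = (0.41/3.7)·(66.9 − 24.7) + 66.9

71.5762 °C


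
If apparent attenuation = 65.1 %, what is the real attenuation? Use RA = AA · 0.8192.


RA = 65.1 · 0.8192

53.3299 %


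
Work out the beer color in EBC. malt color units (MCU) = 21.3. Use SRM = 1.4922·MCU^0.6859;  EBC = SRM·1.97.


SRM = 1.4922·21.3^0.6859 = 12.1608
EBC = 12.1608·1.97

23.9568 EBC


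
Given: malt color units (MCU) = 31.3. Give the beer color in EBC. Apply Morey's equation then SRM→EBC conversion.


SRM = 1.4922·MCU^0.6859;  EBC = SRM·1.97
SRM = 1.4922·31.3^0.6859 = 15.8351
EBC = 15.8351·1.97

31.1952 EBC


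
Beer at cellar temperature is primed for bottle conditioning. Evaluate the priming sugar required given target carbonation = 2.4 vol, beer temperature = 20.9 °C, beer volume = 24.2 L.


residual = 14.695·(0.01821 + 0.09011·e^(−0.04·T));  sugar = (target − residual)·4.0·V
residual = 14.695·(0.01821 + 0.09011·e^(−0.04·20.9)) = 0.8415
sugar = (2.4 − 0.8415)·4.0·24.2

150.8586 g


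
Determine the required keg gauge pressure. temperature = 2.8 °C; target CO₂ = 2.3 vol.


psi = vols/(0.01821 + 0.09011·e^(−0.04·T)) − 14.695
psi = 2.3/(0.01821 + 0.09011·e^(−0.04·2.8)) − 14.695

8.5909 psi
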